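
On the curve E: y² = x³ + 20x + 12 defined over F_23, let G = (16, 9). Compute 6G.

Double-and-add on 6 = (110)₂. Start with G = (16, 9) for the leading 1-bit.
double: tangent at (16, 9): λ = (3·16² + 20)/(2·9) ≡ 6/18. 18⁻¹ ≡ 9 (mod 23) since 18·9 = 162 ≡ 1, so λ ≡ 6·9 ≡ 8.
  x = λ² - 16 - 16 = 64 - 32 ≡ 9; y = λ·(16 - 9) - 9 ≡ 1. → (9, 1)
add G: (9, 1) + (16, 9). λ = (9 - 1)/(16 - 9) ≡ 8/7 mod 23. 7⁻¹ ≡ 10 (mod 23), so λ ≡ 11.
  x = λ² - 9 - 16 = 121 - 25 ≡ 4; y = λ·(9 - 4) - 1 ≡ 8. → (4, 8)
double: tangent at (4, 8): λ = (3·4² + 20)/(2·8) ≡ 22/16. 16⁻¹ ≡ 13 (mod 23) since 16·13 = 208 ≡ 1, so λ ≡ 22·13 ≡ 10.
  x = λ² - 4 - 4 = 100 - 8 ≡ 0; y = λ·(4 - 0) - 8 ≡ 9. → (0, 9)

(0, 9)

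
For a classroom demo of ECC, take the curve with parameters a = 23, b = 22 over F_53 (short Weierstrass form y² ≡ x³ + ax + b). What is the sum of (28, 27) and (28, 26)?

The two points share x = 28 and their y-coordinates satisfy 27 + 26 ≡ 0 (mod 53), so they are inverses. Their sum is O.

O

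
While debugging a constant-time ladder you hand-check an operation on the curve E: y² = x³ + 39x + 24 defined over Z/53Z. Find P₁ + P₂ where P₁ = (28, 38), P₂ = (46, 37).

(41, 1)

(28, 38) + (46, 37). λ = (37 - 38)/(46 - 28) ≡ 52/18 mod 53. 18⁻¹ ≡ 3 (mod 53) since 18·3 = 54 ≡ 1, so λ ≡ 50.
  x = λ² - 28 - 46 = 2500 - 74 ≡ 41; y = λ·(28 - 41) - 38 ≡ 1. → (41, 1)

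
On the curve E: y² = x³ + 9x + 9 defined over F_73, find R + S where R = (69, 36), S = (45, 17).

(69, 36) + (45, 17). λ = (17 - 36)/(45 - 69) ≡ 54/49 mod 73. 49⁻¹ ≡ 3 (mod 73), so λ ≡ 16.
  x = λ² - 69 - 45 = 256 - 114 ≡ 69; y = λ·(69 - 69) - 36 ≡ 37. → (69, 37)

(69, 37)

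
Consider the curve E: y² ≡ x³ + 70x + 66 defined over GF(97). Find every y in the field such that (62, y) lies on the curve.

none

x³ + 70x + 66 = 242734 ≡ 40 (mod 97).
40 is a non-residue mod 97; no y exists.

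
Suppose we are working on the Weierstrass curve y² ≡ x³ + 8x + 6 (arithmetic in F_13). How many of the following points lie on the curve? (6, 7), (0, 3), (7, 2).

1

(6, 7): 7² ≡ 10, rhs ≡ 10 → on.
(0, 3): 3² ≡ 9, rhs ≡ 6 → off.
(7, 2): 2² ≡ 4, rhs ≡ 2 → off.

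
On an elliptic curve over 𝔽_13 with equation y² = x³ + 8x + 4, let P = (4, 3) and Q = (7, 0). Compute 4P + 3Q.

First 4P:
Double-and-add on 4 = (100)₂. Start with P = (4, 3) for the leading 1-bit.
double: tangent at (4, 3): λ = (3·4² + 8)/(2·3) ≡ 4/6. 6⁻¹ ≡ 11 (mod 13), so λ ≡ 4·11 ≡ 5.
  x = λ² - 4 - 4 = 25 - 8 ≡ 4; y = λ·(4 - 4) - 3 ≡ 10. → (4, 10)
double: tangent at (4, 10): λ = (3·4² + 8)/(2·10) ≡ 4/7. 7⁻¹ ≡ 2 (mod 13), so λ ≡ 4·2 ≡ 8.
  x = λ² - 4 - 4 = 64 - 8 ≡ 4; y = λ·(4 - 4) - 10 ≡ 3. → (4, 3)
4P = (4, 3).
Next 3Q:
Repeated addition: build up to 3Q.
2Q: (7, 0) + (7, 0): same x and y₁ ≡ -y₂, so the sum is 𝒪.
3Q: 𝒪 + (7, 0) = (7, 0) (identity).
3Q = (7, 0).
Finally 4P + 3Q:
(4, 3) + (7, 0). λ = (0 - 3)/(7 - 4) ≡ 10/3 mod 13. 3⁻¹ ≡ 9 (mod 13), so λ ≡ 12.
  x = λ² - 4 - 7 = 144 - 11 ≡ 3; y = λ·(4 - 3) - 3 ≡ 9. → (3, 9)

(3, 9)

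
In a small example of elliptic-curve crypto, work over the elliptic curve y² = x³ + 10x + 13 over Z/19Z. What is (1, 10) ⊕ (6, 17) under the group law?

(17, 17)

(1, 10) + (6, 17). λ = (17 - 10)/(6 - 1) ≡ 7/5 mod 19. 5⁻¹ ≡ 4 (mod 19), so λ ≡ 9.
  x = λ² - 1 - 6 = 81 - 7 ≡ 17; y = λ·(1 - 17) - 10 ≡ 17. → (17, 17)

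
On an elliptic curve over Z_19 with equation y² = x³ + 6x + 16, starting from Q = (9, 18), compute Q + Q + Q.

Repeated addition: build up to 3Q.
2Q: tangent at (9, 18): λ = (3·9² + 6)/(2·18) ≡ 2/17. 17⁻¹ ≡ 9 (mod 19) since 17·9 = 153 ≡ 1, so λ ≡ 2·9 ≡ 18.
  x = λ² - 9 - 9 = 324 - 18 ≡ 2; y = λ·(9 - 2) - 18 ≡ 13. → (2, 13)
3Q: (2, 13) + (9, 18). λ = (18 - 13)/(9 - 2) ≡ 5/7 mod 19. 7⁻¹ ≡ 11 (mod 19), so λ ≡ 17.
  x = λ² - 2 - 9 = 289 - 11 ≡ 12; y = λ·(2 - 12) - 13 ≡ 7. → (12, 7)

(12, 7)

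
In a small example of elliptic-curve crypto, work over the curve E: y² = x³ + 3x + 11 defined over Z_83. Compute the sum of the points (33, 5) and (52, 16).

(33, 5) + (52, 16). λ = (16 - 5)/(52 - 33) ≡ 11/19 mod 83. 19⁻¹ ≡ 35 (mod 83) since 19·35 = 665 ≡ 1, so λ ≡ 53.
  x = λ² - 33 - 52 = 2809 - 85 ≡ 68; y = λ·(33 - 68) - 5 ≡ 49. → (68, 49)

(68, 49)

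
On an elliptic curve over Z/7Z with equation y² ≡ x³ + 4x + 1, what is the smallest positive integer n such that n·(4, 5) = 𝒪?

2P: tangent at (4, 5): λ = (3·4² + 4)/(2·5) ≡ 3/3. 3⁻¹ ≡ 5 (mod 7), so λ ≡ 3·5 ≡ 1.
  x = λ² - 4 - 4 = 1 - 8 ≡ 0; y = λ·(4 - 0) - 5 ≡ 6. → (0, 6)
3P: (0, 6) + (4, 5). λ = (5 - 6)/(4 - 0) ≡ 6/4 mod 7. 4⁻¹ ≡ 2 (mod 7), so λ ≡ 5.
  x = λ² - 0 - 4 = 25 - 4 ≡ 0; y = λ·(0 - 0) - 6 ≡ 1. → (0, 1)
4P: (0, 1) + (4, 5). λ = (5 - 1)/(4 - 0) ≡ 4/4 mod 7. 4⁻¹ ≡ 2 (mod 7), so λ ≡ 1.
  x = λ² - 0 - 4 = 1 - 4 ≡ 4; y = λ·(0 - 4) - 1 ≡ 2. → (4, 2)
5P: (4, 2) + (4, 5): same x and y₁ ≡ -y₂, so the sum is 𝒪.
5P = 𝒪, so the order is 5.

5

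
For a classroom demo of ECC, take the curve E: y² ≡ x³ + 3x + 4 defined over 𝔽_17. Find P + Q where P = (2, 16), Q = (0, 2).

(2, 16) + (0, 2). λ = (2 - 16)/(0 - 2) ≡ 3/15 mod 17. 15⁻¹ ≡ 8 (mod 17), so λ ≡ 7.
  x = λ² - 2 - 0 = 49 - 2 ≡ 13; y = λ·(2 - 13) - 16 ≡ 9. → (13, 9)

(13, 9)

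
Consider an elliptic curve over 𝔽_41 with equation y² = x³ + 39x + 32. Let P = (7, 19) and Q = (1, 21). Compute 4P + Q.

First 4P:
Repeated addition: build up to 4P.
2P: tangent at (7, 19): λ = (3·7² + 39)/(2·19) ≡ 22/38. 38⁻¹ ≡ 27 (mod 41), so λ ≡ 22·27 ≡ 20.
  x = λ² - 7 - 7 = 400 - 14 ≡ 17; y = λ·(7 - 17) - 19 ≡ 27. → (17, 27)
3P: (17, 27) + (7, 19). λ = (19 - 27)/(7 - 17) ≡ 33/31 mod 41. 31⁻¹ ≡ 4 (mod 41), so λ ≡ 9.
  x = λ² - 17 - 7 = 81 - 24 ≡ 16; y = λ·(17 - 16) - 27 ≡ 23. → (16, 23)
4P: (16, 23) + (7, 19). λ = (19 - 23)/(7 - 16) ≡ 37/32 mod 41. 32⁻¹ ≡ 9 (mod 41) since 32·9 = 288 ≡ 1, so λ ≡ 5.
  x = λ² - 16 - 7 = 25 - 23 ≡ 2; y = λ·(16 - 2) - 23 ≡ 6. → (2, 6)
4P = (2, 6).
Finally 4P + Q:
(2, 6) + (1, 21). λ = (21 - 6)/(1 - 2) ≡ 15/40 mod 41. 40⁻¹ ≡ 40 (mod 41) since 40·40 = 1600 ≡ 1, so λ ≡ 26.
  x = λ² - 2 - 1 = 676 - 3 ≡ 17; y = λ·(2 - 17) - 6 ≡ 14. → (17, 14)

(17, 14)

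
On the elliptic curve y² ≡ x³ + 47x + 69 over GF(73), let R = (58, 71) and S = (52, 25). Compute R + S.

(38, 58)

(58, 71) + (52, 25). λ = (25 - 71)/(52 - 58) ≡ 27/67 mod 73. 67⁻¹ ≡ 12 (mod 73) since 67·12 = 804 ≡ 1, so λ ≡ 32.
  x = λ² - 58 - 52 = 1024 - 110 ≡ 38; y = λ·(58 - 38) - 71 ≡ 58. → (38, 58)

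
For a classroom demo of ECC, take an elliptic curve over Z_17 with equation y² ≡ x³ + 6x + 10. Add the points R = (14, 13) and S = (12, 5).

(7, 15)

(14, 13) + (12, 5). λ = (5 - 13)/(12 - 14) ≡ 9/15 mod 17. 15⁻¹ ≡ 8 (mod 17) since 15·8 = 120 ≡ 1, so λ ≡ 4.
  x = λ² - 14 - 12 = 16 - 26 ≡ 7; y = λ·(14 - 7) - 13 ≡ 15. → (7, 15)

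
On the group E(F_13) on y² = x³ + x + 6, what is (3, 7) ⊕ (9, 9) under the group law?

(4, 10)

(3, 7) + (9, 9). λ = (9 - 7)/(9 - 3) ≡ 2/6 mod 13. 6⁻¹ ≡ 11 (mod 13) since 6·11 = 66 ≡ 1, so λ ≡ 9.
  x = λ² - 3 - 9 = 81 - 12 ≡ 4; y = λ·(3 - 4) - 7 ≡ 10. → (4, 10)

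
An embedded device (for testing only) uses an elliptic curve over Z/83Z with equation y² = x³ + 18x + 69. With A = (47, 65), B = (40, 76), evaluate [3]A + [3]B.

(40, 76)

First 3A:
Repeated addition: build up to 3A.
2A: tangent at (47, 65): λ = (3·47² + 18)/(2·65) ≡ 5/47. 47⁻¹ ≡ 53 (mod 83) since 47·53 = 2491 ≡ 1, so λ ≡ 5·53 ≡ 16.
  x = λ² - 47 - 47 = 256 - 94 ≡ 79; y = λ·(47 - 79) - 65 ≡ 4. → (79, 4)
3A: (79, 4) + (47, 65). λ = (65 - 4)/(47 - 79) ≡ 61/51 mod 83. 51⁻¹ ≡ 70 (mod 83), so λ ≡ 37.
  x = λ² - 79 - 47 = 1369 - 126 ≡ 81; y = λ·(79 - 81) - 4 ≡ 5. → (81, 5)
3A = (81, 5).
Next 3B:
Repeated addition: build up to 3B.
2B: tangent at (40, 76): λ = (3·40² + 18)/(2·76) ≡ 4/69. 69⁻¹ ≡ 77 (mod 83) since 69·77 = 5313 ≡ 1, so λ ≡ 4·77 ≡ 59.
  x = λ² - 40 - 40 = 3481 - 80 ≡ 81; y = λ·(40 - 81) - 76 ≡ 78. → (81, 78)
3B: (81, 78) + (40, 76). λ = (76 - 78)/(40 - 81) ≡ 81/42 mod 83. 42⁻¹ ≡ 2 (mod 83) since 42·2 = 84 ≡ 1, so λ ≡ 79.
  x = λ² - 81 - 40 = 6241 - 121 ≡ 61; y = λ·(81 - 61) - 78 ≡ 8. → (61, 8)
3B = (61, 8).
Finally 3A + 3B:
(81, 5) + (61, 8). λ = (8 - 5)/(61 - 81) ≡ 3/63 mod 83. 63⁻¹ ≡ 29 (mod 83), so λ ≡ 4.
  x = λ² - 81 - 61 = 16 - 142 ≡ 40; y = λ·(81 - 40) - 5 ≡ 76. → (40, 76)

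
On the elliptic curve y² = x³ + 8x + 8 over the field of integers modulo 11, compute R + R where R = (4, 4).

tangent at (4, 4): λ = (3·4² + 8)/(2·4) ≡ 1/8. 8⁻¹ ≡ 7 (mod 11) since 8·7 = 56 ≡ 1, so λ ≡ 1·7 ≡ 7.
  x = λ² - 4 - 4 = 49 - 8 ≡ 8; y = λ·(4 - 8) - 4 ≡ 1. → (8, 1)

(8, 1)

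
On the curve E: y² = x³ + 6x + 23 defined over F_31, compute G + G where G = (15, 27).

tangent at (15, 27): λ = (3·15² + 6)/(2·27) ≡ 30/23. 23⁻¹ ≡ 27 (mod 31), so λ ≡ 30·27 ≡ 4.
  x = λ² - 15 - 15 = 16 - 30 ≡ 17; y = λ·(15 - 17) - 27 ≡ 27. → (17, 27)

(17, 27)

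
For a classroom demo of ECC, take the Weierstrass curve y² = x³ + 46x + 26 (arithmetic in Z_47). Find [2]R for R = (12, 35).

tangent at (12, 35): λ = (3·12² + 46)/(2·35) ≡ 8/23. 23⁻¹ ≡ 45 (mod 47), so λ ≡ 8·45 ≡ 31.
  x = λ² - 12 - 12 = 961 - 24 ≡ 44; y = λ·(12 - 44) - 35 ≡ 7. → (44, 7)

(44, 7)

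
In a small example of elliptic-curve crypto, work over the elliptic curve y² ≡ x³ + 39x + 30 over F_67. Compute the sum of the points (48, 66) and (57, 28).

(48, 66) + (57, 28). λ = (28 - 66)/(57 - 48) ≡ 29/9 mod 67. 9⁻¹ ≡ 15 (mod 67) since 9·15 = 135 ≡ 1, so λ ≡ 33.
  x = λ² - 48 - 57 = 1089 - 105 ≡ 46; y = λ·(48 - 46) - 66 ≡ 0. → (46, 0)

(46, 0)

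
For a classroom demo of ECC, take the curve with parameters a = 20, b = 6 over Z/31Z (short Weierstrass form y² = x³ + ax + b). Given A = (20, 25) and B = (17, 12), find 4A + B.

(23, 27)

First 4A:
Double-and-add on 4 = (100)₂. Start with A = (20, 25) for the leading 1-bit.
double: tangent at (20, 25): λ = (3·20² + 20)/(2·25) ≡ 11/19. 19⁻¹ ≡ 18 (mod 31), so λ ≡ 11·18 ≡ 12.
  x = λ² - 20 - 20 = 144 - 40 ≡ 11; y = λ·(20 - 11) - 25 ≡ 21. → (11, 21)
double: tangent at (11, 21): λ = (3·11² + 20)/(2·21) ≡ 11/11. 11⁻¹ ≡ 17 (mod 31) since 11·17 = 187 ≡ 1, so λ ≡ 11·17 ≡ 1.
  x = λ² - 11 - 11 = 1 - 22 ≡ 10; y = λ·(11 - 10) - 21 ≡ 11. → (10, 11)
4A = (10, 11).
Finally 4A + B:
(10, 11) + (17, 12). λ = (12 - 11)/(17 - 10) ≡ 1/7 mod 31. 7⁻¹ ≡ 9 (mod 31), so λ ≡ 9.
  x = λ² - 10 - 17 = 81 - 27 ≡ 23; y = λ·(10 - 23) - 11 ≡ 27. → (23, 27)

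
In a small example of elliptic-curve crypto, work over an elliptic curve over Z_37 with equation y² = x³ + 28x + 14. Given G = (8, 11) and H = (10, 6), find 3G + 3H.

(11, 5)

First 3G:
Repeated addition: build up to 3G.
2G: tangent at (8, 11): λ = (3·8² + 28)/(2·11) ≡ 35/22. 22⁻¹ ≡ 32 (mod 37) since 22·32 = 704 ≡ 1, so λ ≡ 35·32 ≡ 10.
  x = λ² - 8 - 8 = 100 - 16 ≡ 10; y = λ·(8 - 10) - 11 ≡ 6. → (10, 6)
3G: (10, 6) + (8, 11). λ = (11 - 6)/(8 - 10) ≡ 5/35 mod 37. 35⁻¹ ≡ 18 (mod 37), so λ ≡ 16.
  x = λ² - 10 - 8 = 256 - 18 ≡ 16; y = λ·(10 - 16) - 6 ≡ 9. → (16, 9)
3G = (16, 9).
Next 3H:
Repeated addition: build up to 3H.
2H: tangent at (10, 6): λ = (3·10² + 28)/(2·6) ≡ 32/12. 12⁻¹ ≡ 34 (mod 37), so λ ≡ 32·34 ≡ 15.
  x = λ² - 10 - 10 = 225 - 20 ≡ 20; y = λ·(10 - 20) - 6 ≡ 29. → (20, 29)
3H: (20, 29) + (10, 6). λ = (6 - 29)/(10 - 20) ≡ 14/27 mod 37. 27⁻¹ ≡ 11 (mod 37) since 27·11 = 297 ≡ 1, so λ ≡ 6.
  x = λ² - 20 - 10 = 36 - 30 ≡ 6; y = λ·(20 - 6) - 29 ≡ 18. → (6, 18)
3H = (6, 18).
Finally 3G + 3H:
(16, 9) + (6, 18). λ = (18 - 9)/(6 - 16) ≡ 9/27 mod 37. 27⁻¹ ≡ 11 (mod 37) since 27·11 = 297 ≡ 1, so λ ≡ 25.
  x = λ² - 16 - 6 = 625 - 22 ≡ 11; y = λ·(16 - 11) - 9 ≡ 5. → (11, 5)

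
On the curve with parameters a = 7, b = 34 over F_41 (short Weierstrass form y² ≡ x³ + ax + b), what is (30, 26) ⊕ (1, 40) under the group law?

(30, 26) + (1, 40). λ = (40 - 26)/(1 - 30) ≡ 14/12 mod 41. 12⁻¹ ≡ 24 (mod 41), so λ ≡ 8.
  x = λ² - 30 - 1 = 64 - 31 ≡ 33; y = λ·(30 - 33) - 26 ≡ 32. → (33, 32)

(33, 32)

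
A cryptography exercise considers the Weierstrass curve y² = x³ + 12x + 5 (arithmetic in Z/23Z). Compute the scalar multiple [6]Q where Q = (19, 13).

Double-and-add on 6 = (110)₂. Start with Q = (19, 13) for the leading 1-bit.
double: tangent at (19, 13): λ = (3·19² + 12)/(2·13) ≡ 14/3. 3⁻¹ ≡ 8 (mod 23), so λ ≡ 14·8 ≡ 20.
  x = λ² - 19 - 19 = 400 - 38 ≡ 17; y = λ·(19 - 17) - 13 ≡ 4. → (17, 4)
add Q: (17, 4) + (19, 13). λ = (13 - 4)/(19 - 17) ≡ 9/2 mod 23. 2⁻¹ ≡ 12 (mod 23), so λ ≡ 16.
  x = λ² - 17 - 19 = 256 - 36 ≡ 13; y = λ·(17 - 13) - 4 ≡ 14. → (13, 14)
double: tangent at (13, 14): λ = (3·13² + 12)/(2·14) ≡ 13/5. 5⁻¹ ≡ 14 (mod 23), so λ ≡ 13·14 ≡ 21.
  x = λ² - 13 - 13 = 441 - 26 ≡ 1; y = λ·(13 - 1) - 14 ≡ 8. → (1, 8)

(1, 8)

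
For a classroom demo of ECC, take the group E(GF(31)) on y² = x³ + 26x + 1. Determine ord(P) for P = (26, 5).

5

2P: tangent at (26, 5): λ = (3·26² + 26)/(2·5) ≡ 8/10. 10⁻¹ ≡ 28 (mod 31), so λ ≡ 8·28 ≡ 7.
  x = λ² - 26 - 26 = 49 - 52 ≡ 28; y = λ·(26 - 28) - 5 ≡ 12. → (28, 12)
3P: (28, 12) + (26, 5). λ = (5 - 12)/(26 - 28) ≡ 24/29 mod 31. 29⁻¹ ≡ 15 (mod 31), so λ ≡ 19.
  x = λ² - 28 - 26 = 361 - 54 ≡ 28; y = λ·(28 - 28) - 12 ≡ 19. → (28, 19)
4P: (28, 19) + (26, 5). λ = (5 - 19)/(26 - 28) ≡ 17/29 mod 31. 29⁻¹ ≡ 15 (mod 31), so λ ≡ 7.
  x = λ² - 28 - 26 = 49 - 54 ≡ 26; y = λ·(28 - 26) - 19 ≡ 26. → (26, 26)
5P: (26, 26) + (26, 5): same x and y₁ ≡ -y₂, so the sum is O.
5P = O, so the order is 5.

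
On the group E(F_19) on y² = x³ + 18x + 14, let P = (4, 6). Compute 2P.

tangent at (4, 6): λ = (3·4² + 18)/(2·6) ≡ 9/12. 12⁻¹ ≡ 8 (mod 19) since 12·8 = 96 ≡ 1, so λ ≡ 9·8 ≡ 15.
  x = λ² - 4 - 4 = 225 - 8 ≡ 8; y = λ·(4 - 8) - 6 ≡ 10. → (8, 10)

(8, 10)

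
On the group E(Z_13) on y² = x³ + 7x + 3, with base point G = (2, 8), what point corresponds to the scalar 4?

Double-and-add on 4 = (100)₂. Start with G = (2, 8) for the leading 1-bit.
double: tangent at (2, 8): λ = (3·2² + 7)/(2·8) ≡ 6/3. 3⁻¹ ≡ 9 (mod 13), so λ ≡ 6·9 ≡ 2.
  x = λ² - 2 - 2 = 4 - 4 ≡ 0; y = λ·(2 - 0) - 8 ≡ 9. → (0, 9)
double: tangent at (0, 9): λ = (3·0² + 7)/(2·9) ≡ 7/5. 5⁻¹ ≡ 8 (mod 13), so λ ≡ 7·8 ≡ 4.
  x = λ² - 0 - 0 = 16 - 0 ≡ 3; y = λ·(0 - 3) - 9 ≡ 5. → (3, 5)

(3, 5)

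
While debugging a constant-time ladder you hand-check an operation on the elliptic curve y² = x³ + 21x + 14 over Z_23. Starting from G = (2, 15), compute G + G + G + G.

(3, 14)

Repeated addition: build up to 4G.
2G: tangent at (2, 15): λ = (3·2² + 21)/(2·15) ≡ 10/7. 7⁻¹ ≡ 10 (mod 23), so λ ≡ 10·10 ≡ 8.
  x = λ² - 2 - 2 = 64 - 4 ≡ 14; y = λ·(2 - 14) - 15 ≡ 4. → (14, 4)
3G: (14, 4) + (2, 15). λ = (15 - 4)/(2 - 14) ≡ 11/11 mod 23. 11⁻¹ ≡ 21 (mod 23), so λ ≡ 1.
  x = λ² - 14 - 2 = 1 - 16 ≡ 8; y = λ·(14 - 8) - 4 ≡ 2. → (8, 2)
4G: (8, 2) + (2, 15). λ = (15 - 2)/(2 - 8) ≡ 13/17 mod 23. 17⁻¹ ≡ 19 (mod 23) since 17·19 = 323 ≡ 1, so λ ≡ 17.
  x = λ² - 8 - 2 = 289 - 10 ≡ 3; y = λ·(8 - 3) - 2 ≡ 14. → (3, 14)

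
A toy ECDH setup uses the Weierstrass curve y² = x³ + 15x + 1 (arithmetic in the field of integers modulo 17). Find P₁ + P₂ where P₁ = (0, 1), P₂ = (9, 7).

(0, 1) + (9, 7). λ = (7 - 1)/(9 - 0) ≡ 6/9 mod 17. 9⁻¹ ≡ 2 (mod 17) since 9·2 = 18 ≡ 1, so λ ≡ 12.
  x = λ² - 0 - 9 = 144 - 9 ≡ 16; y = λ·(0 - 16) - 1 ≡ 11. → (16, 11)

(16, 11)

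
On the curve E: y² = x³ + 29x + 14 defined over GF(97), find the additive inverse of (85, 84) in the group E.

(85, 13)

-(85, 84) = (85, -84 mod 97) = (85, 13).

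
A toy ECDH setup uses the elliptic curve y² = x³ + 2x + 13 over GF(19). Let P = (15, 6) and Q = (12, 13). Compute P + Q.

(8, 3)

(15, 6) + (12, 13). λ = (13 - 6)/(12 - 15) ≡ 7/16 mod 19. 16⁻¹ ≡ 6 (mod 19) since 16·6 = 96 ≡ 1, so λ ≡ 4.
  x = λ² - 15 - 12 = 16 - 27 ≡ 8; y = λ·(15 - 8) - 6 ≡ 3. → (8, 3)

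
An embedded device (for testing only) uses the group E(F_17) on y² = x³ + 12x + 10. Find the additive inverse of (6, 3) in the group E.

(6, 14)

-(6, 3) = (6, -3 mod 17) = (6, 14).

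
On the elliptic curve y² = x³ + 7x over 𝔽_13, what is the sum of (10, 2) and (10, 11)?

The two points share x = 10 and their y-coordinates satisfy 2 + 11 ≡ 0 (mod 13), so they are inverses. Their sum is O.

O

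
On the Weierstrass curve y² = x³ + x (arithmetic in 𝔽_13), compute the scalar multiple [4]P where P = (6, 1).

Double-and-add on 4 = (100)₂. Start with P = (6, 1) for the leading 1-bit.
double: tangent at (6, 1): λ = (3·6² + 1)/(2·1) ≡ 5/2. 2⁻¹ ≡ 7 (mod 13), so λ ≡ 5·7 ≡ 9.
  x = λ² - 6 - 6 = 81 - 12 ≡ 4; y = λ·(6 - 4) - 1 ≡ 4. → (4, 4)
double: tangent at (4, 4): λ = (3·4² + 1)/(2·4) ≡ 10/8. 8⁻¹ ≡ 5 (mod 13), so λ ≡ 10·5 ≡ 11.
  x = λ² - 4 - 4 = 121 - 8 ≡ 9; y = λ·(4 - 9) - 4 ≡ 6. → (9, 6)

(9, 6)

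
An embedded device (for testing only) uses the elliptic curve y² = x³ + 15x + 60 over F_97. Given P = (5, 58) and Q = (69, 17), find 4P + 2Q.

(94, 45)

First 4P:
Repeated addition: build up to 4P.
2P: tangent at (5, 58): λ = (3·5² + 15)/(2·58) ≡ 90/19. 19⁻¹ ≡ 46 (mod 97) since 19·46 = 874 ≡ 1, so λ ≡ 90·46 ≡ 66.
  x = λ² - 5 - 5 = 4356 - 10 ≡ 78; y = λ·(5 - 78) - 58 ≡ 71. → (78, 71)
3P: (78, 71) + (5, 58). λ = (58 - 71)/(5 - 78) ≡ 84/24 mod 97. 24⁻¹ ≡ 93 (mod 97) since 24·93 = 2232 ≡ 1, so λ ≡ 52.
  x = λ² - 78 - 5 = 2704 - 83 ≡ 2; y = λ·(78 - 2) - 71 ≡ 1. → (2, 1)
4P: (2, 1) + (5, 58). λ = (58 - 1)/(5 - 2) ≡ 57/3 mod 97. 3⁻¹ ≡ 65 (mod 97), so λ ≡ 19.
  x = λ² - 2 - 5 = 361 - 7 ≡ 63; y = λ·(2 - 63) - 1 ≡ 4. → (63, 4)
4P = (63, 4).
Next 2Q:
Repeated addition: build up to 2Q.
2Q: tangent at (69, 17): λ = (3·69² + 15)/(2·17) ≡ 39/34. 34⁻¹ ≡ 20 (mod 97), so λ ≡ 39·20 ≡ 4.
  x = λ² - 69 - 69 = 16 - 138 ≡ 72; y = λ·(69 - 72) - 17 ≡ 68. → (72, 68)
2Q = (72, 68).
Finally 4P + 2Q:
(63, 4) + (72, 68). λ = (68 - 4)/(72 - 63) ≡ 64/9 mod 97. 9⁻¹ ≡ 54 (mod 97), so λ ≡ 61.
  x = λ² - 63 - 72 = 3721 - 135 ≡ 94; y = λ·(63 - 94) - 4 ≡ 45. → (94, 45)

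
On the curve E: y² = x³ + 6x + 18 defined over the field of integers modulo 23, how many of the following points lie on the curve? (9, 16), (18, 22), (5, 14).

2

(9, 16): 16² ≡ 3, rhs ≡ 19 → off.
(18, 22): 22² ≡ 1, rhs ≡ 1 → on.
(5, 14): 14² ≡ 12, rhs ≡ 12 → on.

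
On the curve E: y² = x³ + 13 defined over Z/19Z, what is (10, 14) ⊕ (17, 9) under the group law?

(15, 14)

(10, 14) + (17, 9). λ = (9 - 14)/(17 - 10) ≡ 14/7 mod 19. 7⁻¹ ≡ 11 (mod 19), so λ ≡ 2.
  x = λ² - 10 - 17 = 4 - 27 ≡ 15; y = λ·(10 - 15) - 14 ≡ 14. → (15, 14)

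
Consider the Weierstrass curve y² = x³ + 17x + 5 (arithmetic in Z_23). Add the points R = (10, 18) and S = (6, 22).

(10, 18) + (6, 22). λ = (22 - 18)/(6 - 10) ≡ 4/19 mod 23. 19⁻¹ ≡ 17 (mod 23), so λ ≡ 22.
  x = λ² - 10 - 6 = 484 - 16 ≡ 8; y = λ·(10 - 8) - 18 ≡ 3. → (8, 3)

(8, 3)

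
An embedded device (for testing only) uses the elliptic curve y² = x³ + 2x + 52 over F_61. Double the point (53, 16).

tangent at (53, 16): λ = (3·53² + 2)/(2·16) ≡ 11/32. 32⁻¹ ≡ 21 (mod 61) since 32·21 = 672 ≡ 1, so λ ≡ 11·21 ≡ 48.
  x = λ² - 53 - 53 = 2304 - 106 ≡ 2; y = λ·(53 - 2) - 16 ≡ 53. → (2, 53)

(2, 53)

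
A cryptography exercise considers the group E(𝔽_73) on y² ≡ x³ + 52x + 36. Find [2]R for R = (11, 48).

tangent at (11, 48): λ = (3·11² + 52)/(2·48) ≡ 50/23. 23⁻¹ ≡ 54 (mod 73), so λ ≡ 50·54 ≡ 72.
  x = λ² - 11 - 11 = 5184 - 22 ≡ 52; y = λ·(11 - 52) - 48 ≡ 66. → (52, 66)

(52, 66)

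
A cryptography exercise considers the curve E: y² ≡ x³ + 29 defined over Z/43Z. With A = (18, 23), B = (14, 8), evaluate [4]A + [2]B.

First 4A:
Double-and-add on 4 = (100)₂. Start with A = (18, 23) for the leading 1-bit.
double: tangent at (18, 23): λ = (3·18² + 0)/(2·23) ≡ 26/3. 3⁻¹ ≡ 29 (mod 43) since 3·29 = 87 ≡ 1, so λ ≡ 26·29 ≡ 23.
  x = λ² - 18 - 18 = 529 - 36 ≡ 20; y = λ·(18 - 20) - 23 ≡ 17. → (20, 17)
double: tangent at (20, 17): λ = (3·20² + 0)/(2·17) ≡ 39/34. 34⁻¹ ≡ 19 (mod 43), so λ ≡ 39·19 ≡ 10.
  x = λ² - 20 - 20 = 100 - 40 ≡ 17; y = λ·(20 - 17) - 17 ≡ 13. → (17, 13)
4A = (17, 13).
Next 2B:
Repeated addition: build up to 2B.
2B: tangent at (14, 8): λ = (3·14² + 0)/(2·8) ≡ 29/16. 16⁻¹ ≡ 35 (mod 43), so λ ≡ 29·35 ≡ 26.
  x = λ² - 14 - 14 = 676 - 28 ≡ 3; y = λ·(14 - 3) - 8 ≡ 20. → (3, 20)
2B = (3, 20).
Finally 4A + 2B:
(17, 13) + (3, 20). λ = (20 - 13)/(3 - 17) ≡ 7/29 mod 43. 29⁻¹ ≡ 3 (mod 43) since 29·3 = 87 ≡ 1, so λ ≡ 21.
  x = λ² - 17 - 3 = 441 - 20 ≡ 34; y = λ·(17 - 34) - 13 ≡ 17. → (34, 17)

(34, 17)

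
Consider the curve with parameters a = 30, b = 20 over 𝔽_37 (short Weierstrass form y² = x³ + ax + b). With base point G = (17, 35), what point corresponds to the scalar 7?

Repeated addition: build up to 7G.
2G: tangent at (17, 35): λ = (3·17² + 30)/(2·35) ≡ 9/33. 33⁻¹ ≡ 9 (mod 37), so λ ≡ 9·9 ≡ 7.
  x = λ² - 17 - 17 = 49 - 34 ≡ 15; y = λ·(17 - 15) - 35 ≡ 16. → (15, 16)
3G: (15, 16) + (17, 35). λ = (35 - 16)/(17 - 15) ≡ 19/2 mod 37. 2⁻¹ ≡ 19 (mod 37), so λ ≡ 28.
  x = λ² - 15 - 17 = 784 - 32 ≡ 12; y = λ·(15 - 12) - 16 ≡ 31. → (12, 31)
4G: (12, 31) + (17, 35). λ = (35 - 31)/(17 - 12) ≡ 4/5 mod 37. 5⁻¹ ≡ 15 (mod 37) since 5·15 = 75 ≡ 1, so λ ≡ 23.
  x = λ² - 12 - 17 = 529 - 29 ≡ 19; y = λ·(12 - 19) - 31 ≡ 30. → (19, 30)
5G: (19, 30) + (17, 35). λ = (35 - 30)/(17 - 19) ≡ 5/35 mod 37. 35⁻¹ ≡ 18 (mod 37) since 35·18 = 630 ≡ 1, so λ ≡ 16.
  x = λ² - 19 - 17 = 256 - 36 ≡ 35; y = λ·(19 - 35) - 30 ≡ 10. → (35, 10)
6G: (35, 10) + (17, 35). λ = (35 - 10)/(17 - 35) ≡ 25/19 mod 37. 19⁻¹ ≡ 2 (mod 37) since 19·2 = 38 ≡ 1, so λ ≡ 13.
  x = λ² - 35 - 17 = 169 - 52 ≡ 6; y = λ·(35 - 6) - 10 ≡ 34. → (6, 34)
7G: (6, 34) + (17, 35). λ = (35 - 34)/(17 - 6) ≡ 1/11 mod 37. 11⁻¹ ≡ 27 (mod 37), so λ ≡ 27.
  x = λ² - 6 - 17 = 729 - 23 ≡ 3; y = λ·(6 - 3) - 34 ≡ 10. → (3, 10)

(3, 10)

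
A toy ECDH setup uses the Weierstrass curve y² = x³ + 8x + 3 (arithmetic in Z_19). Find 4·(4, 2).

Write Q = (4, 2).
Double-and-add on 4 = (100)₂. Start with Q = (4, 2) for the leading 1-bit.
double: tangent at (4, 2): λ = (3·4² + 8)/(2·2) ≡ 18/4. 4⁻¹ ≡ 5 (mod 19) since 4·5 = 20 ≡ 1, so λ ≡ 18·5 ≡ 14.
  x = λ² - 4 - 4 = 196 - 8 ≡ 17; y = λ·(4 - 17) - 2 ≡ 6. → (17, 6)
double: tangent at (17, 6): λ = (3·17² + 8)/(2·6) ≡ 1/12. 12⁻¹ ≡ 8 (mod 19), so λ ≡ 1·8 ≡ 8.
  x = λ² - 17 - 17 = 64 - 34 ≡ 11; y = λ·(17 - 11) - 6 ≡ 4. → (11, 4)

(11, 4)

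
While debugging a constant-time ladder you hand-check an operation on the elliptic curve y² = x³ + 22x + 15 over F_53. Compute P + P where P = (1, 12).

(45, 4)

tangent at (1, 12): λ = (3·1² + 22)/(2·12) ≡ 25/24. 24⁻¹ ≡ 42 (mod 53), so λ ≡ 25·42 ≡ 43.
  x = λ² - 1 - 1 = 1849 - 2 ≡ 45; y = λ·(1 - 45) - 12 ≡ 4. → (45, 4)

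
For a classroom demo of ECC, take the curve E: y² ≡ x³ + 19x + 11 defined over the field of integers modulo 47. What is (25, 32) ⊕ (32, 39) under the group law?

(25, 32) + (32, 39). λ = (39 - 32)/(32 - 25) ≡ 7/7 mod 47. 7⁻¹ ≡ 27 (mod 47), so λ ≡ 1.
  x = λ² - 25 - 32 = 1 - 57 ≡ 38; y = λ·(25 - 38) - 32 ≡ 2. → (38, 2)

(38, 2)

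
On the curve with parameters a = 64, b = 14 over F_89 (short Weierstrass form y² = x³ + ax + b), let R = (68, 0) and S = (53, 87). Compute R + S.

(23, 6)

(68, 0) + (53, 87). λ = (87 - 0)/(53 - 68) ≡ 87/74 mod 89. 74⁻¹ ≡ 83 (mod 89) since 74·83 = 6142 ≡ 1, so λ ≡ 12.
  x = λ² - 68 - 53 = 144 - 121 ≡ 23; y = λ·(68 - 23) - 0 ≡ 6. → (23, 6)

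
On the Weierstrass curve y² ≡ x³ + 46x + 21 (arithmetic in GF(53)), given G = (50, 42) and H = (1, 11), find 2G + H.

(44, 37)

First 2G:
Repeated addition: build up to 2G.
2G: tangent at (50, 42): λ = (3·50² + 46)/(2·42) ≡ 20/31. 31⁻¹ ≡ 12 (mod 53), so λ ≡ 20·12 ≡ 28.
  x = λ² - 50 - 50 = 784 - 100 ≡ 48; y = λ·(50 - 48) - 42 ≡ 14. → (48, 14)
2G = (48, 14).
Finally 2G + H:
(48, 14) + (1, 11). λ = (11 - 14)/(1 - 48) ≡ 50/6 mod 53. 6⁻¹ ≡ 9 (mod 53) since 6·9 = 54 ≡ 1, so λ ≡ 26.
  x = λ² - 48 - 1 = 676 - 49 ≡ 44; y = λ·(48 - 44) - 14 ≡ 37. → (44, 37)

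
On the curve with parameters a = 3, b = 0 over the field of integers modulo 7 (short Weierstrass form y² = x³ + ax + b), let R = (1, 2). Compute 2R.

tangent at (1, 2): λ = (3·1² + 3)/(2·2) ≡ 6/4. 4⁻¹ ≡ 2 (mod 7), so λ ≡ 6·2 ≡ 5.
  x = λ² - 1 - 1 = 25 - 2 ≡ 2; y = λ·(1 - 2) - 2 ≡ 0. → (2, 0)

(2, 0)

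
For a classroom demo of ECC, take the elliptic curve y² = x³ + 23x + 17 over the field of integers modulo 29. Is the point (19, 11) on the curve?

y² = 11² ≡ 5; x³ + 23x + 17 = 7313 ≡ 5 (mod 29). 5 = 5.

yes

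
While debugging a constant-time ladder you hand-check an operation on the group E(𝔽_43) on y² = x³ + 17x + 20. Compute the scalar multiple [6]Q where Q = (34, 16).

(15, 9)

Double-and-add on 6 = (110)₂. Start with Q = (34, 16) for the leading 1-bit.
double: tangent at (34, 16): λ = (3·34² + 17)/(2·16) ≡ 2/32. 32⁻¹ ≡ 39 (mod 43), so λ ≡ 2·39 ≡ 35.
  x = λ² - 34 - 34 = 1225 - 68 ≡ 39; y = λ·(34 - 39) - 16 ≡ 24. → (39, 24)
add Q: (39, 24) + (34, 16). λ = (16 - 24)/(34 - 39) ≡ 35/38 mod 43. 38⁻¹ ≡ 17 (mod 43) since 38·17 = 646 ≡ 1, so λ ≡ 36.
  x = λ² - 39 - 34 = 1296 - 73 ≡ 19; y = λ·(39 - 19) - 24 ≡ 8. → (19, 8)
double: tangent at (19, 8): λ = (3·19² + 17)/(2·8) ≡ 25/16. 16⁻¹ ≡ 35 (mod 43) since 16·35 = 560 ≡ 1, so λ ≡ 25·35 ≡ 15.
  x = λ² - 19 - 19 = 225 - 38 ≡ 15; y = λ·(19 - 15) - 8 ≡ 9. → (15, 9)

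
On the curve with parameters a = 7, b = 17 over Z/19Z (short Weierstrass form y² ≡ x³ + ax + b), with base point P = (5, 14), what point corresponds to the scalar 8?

(9, 12)

Double-and-add on 8 = (1000)₂. Start with P = (5, 14) for the leading 1-bit.
double: tangent at (5, 14): λ = (3·5² + 7)/(2·14) ≡ 6/9. 9⁻¹ ≡ 17 (mod 19) since 9·17 = 153 ≡ 1, so λ ≡ 6·17 ≡ 7.
  x = λ² - 5 - 5 = 49 - 10 ≡ 1; y = λ·(5 - 1) - 14 ≡ 14. → (1, 14)
double: tangent at (1, 14): λ = (3·1² + 7)/(2·14) ≡ 10/9. 9⁻¹ ≡ 17 (mod 19) since 9·17 = 153 ≡ 1, so λ ≡ 10·17 ≡ 18.
  x = λ² - 1 - 1 = 324 - 2 ≡ 18; y = λ·(1 - 18) - 14 ≡ 3. → (18, 3)
double: tangent at (18, 3): λ = (3·18² + 7)/(2·3) ≡ 10/6. 6⁻¹ ≡ 16 (mod 19), so λ ≡ 10·16 ≡ 8.
  x = λ² - 18 - 18 = 64 - 36 ≡ 9; y = λ·(18 - 9) - 3 ≡ 12. → (9, 12)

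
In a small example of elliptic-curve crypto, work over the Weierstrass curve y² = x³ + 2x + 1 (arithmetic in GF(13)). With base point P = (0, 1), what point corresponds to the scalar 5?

Repeated addition: build up to 5P.
2P: tangent at (0, 1): λ = (3·0² + 2)/(2·1) ≡ 2/2. 2⁻¹ ≡ 7 (mod 13), so λ ≡ 2·7 ≡ 1.
  x = λ² - 0 - 0 = 1 - 0 ≡ 1; y = λ·(0 - 1) - 1 ≡ 11. → (1, 11)
3P: (1, 11) + (0, 1). λ = (1 - 11)/(0 - 1) ≡ 3/12 mod 13. 12⁻¹ ≡ 12 (mod 13), so λ ≡ 10.
  x = λ² - 1 - 0 = 100 - 1 ≡ 8; y = λ·(1 - 8) - 11 ≡ 10. → (8, 10)
4P: (8, 10) + (0, 1). λ = (1 - 10)/(0 - 8) ≡ 4/5 mod 13. 5⁻¹ ≡ 8 (mod 13), so λ ≡ 6.
  x = λ² - 8 - 0 = 36 - 8 ≡ 2; y = λ·(8 - 2) - 10 ≡ 0. → (2, 0)
5P: (2, 0) + (0, 1). λ = (1 - 0)/(0 - 2) ≡ 1/11 mod 13. 11⁻¹ ≡ 6 (mod 13) since 11·6 = 66 ≡ 1, so λ ≡ 6.
  x = λ² - 2 - 0 = 36 - 2 ≡ 8; y = λ·(2 - 8) - 0 ≡ 3. → (8, 3)

(8, 3)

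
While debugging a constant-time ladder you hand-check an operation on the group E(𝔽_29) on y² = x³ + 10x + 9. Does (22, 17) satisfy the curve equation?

y² = 17² ≡ 28; x³ + 10x + 9 = 10877 ≡ 2 (mod 29). 28 ≠ 2.

no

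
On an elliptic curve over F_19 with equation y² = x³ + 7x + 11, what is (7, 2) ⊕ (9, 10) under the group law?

(7, 2) + (9, 10). λ = (10 - 2)/(9 - 7) ≡ 8/2 mod 19. 2⁻¹ ≡ 10 (mod 19) since 2·10 = 20 ≡ 1, so λ ≡ 4.
  x = λ² - 7 - 9 = 16 - 16 ≡ 0; y = λ·(7 - 0) - 2 ≡ 7. → (0, 7)

(0, 7)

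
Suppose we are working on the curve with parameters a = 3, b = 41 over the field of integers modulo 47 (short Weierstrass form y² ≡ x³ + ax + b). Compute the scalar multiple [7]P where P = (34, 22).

Double-and-add on 7 = (111)₂. Start with P = (34, 22) for the leading 1-bit.
double: tangent at (34, 22): λ = (3·34² + 3)/(2·22) ≡ 40/44. 44⁻¹ ≡ 31 (mod 47), so λ ≡ 40·31 ≡ 18.
  x = λ² - 34 - 34 = 324 - 68 ≡ 21; y = λ·(34 - 21) - 22 ≡ 24. → (21, 24)
add P: (21, 24) + (34, 22). λ = (22 - 24)/(34 - 21) ≡ 45/13 mod 47. 13⁻¹ ≡ 29 (mod 47) since 13·29 = 377 ≡ 1, so λ ≡ 36.
  x = λ² - 21 - 34 = 1296 - 55 ≡ 19; y = λ·(21 - 19) - 24 ≡ 1. → (19, 1)
double: tangent at (19, 1): λ = (3·19² + 3)/(2·1) ≡ 5/2. 2⁻¹ ≡ 24 (mod 47), so λ ≡ 5·24 ≡ 26.
  x = λ² - 19 - 19 = 676 - 38 ≡ 27; y = λ·(19 - 27) - 1 ≡ 26. → (27, 26)
add P: (27, 26) + (34, 22). λ = (22 - 26)/(34 - 27) ≡ 43/7 mod 47. 7⁻¹ ≡ 27 (mod 47) since 7·27 = 189 ≡ 1, so λ ≡ 33.
  x = λ² - 27 - 34 = 1089 - 61 ≡ 41; y = λ·(27 - 41) - 26 ≡ 29. → (41, 29)

(41, 29)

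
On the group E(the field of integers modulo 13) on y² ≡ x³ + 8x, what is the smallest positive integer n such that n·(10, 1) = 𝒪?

2P: tangent at (10, 1): λ = (3·10² + 8)/(2·1) ≡ 9/2. 2⁻¹ ≡ 7 (mod 13) since 2·7 = 14 ≡ 1, so λ ≡ 9·7 ≡ 11.
  x = λ² - 10 - 10 = 121 - 20 ≡ 10; y = λ·(10 - 10) - 1 ≡ 12. → (10, 12)
3P: (10, 12) + (10, 1): same x and y₁ ≡ -y₂, so the sum is 𝒪.
3P = 𝒪, so the order is 3.

3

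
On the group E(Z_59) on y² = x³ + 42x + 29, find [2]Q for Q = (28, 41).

tangent at (28, 41): λ = (3·28² + 42)/(2·41) ≡ 34/23. 23⁻¹ ≡ 18 (mod 59), so λ ≡ 34·18 ≡ 22.
  x = λ² - 28 - 28 = 484 - 56 ≡ 15; y = λ·(28 - 15) - 41 ≡ 9. → (15, 9)

(15, 9)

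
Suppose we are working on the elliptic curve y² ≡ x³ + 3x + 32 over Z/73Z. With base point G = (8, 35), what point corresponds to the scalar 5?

(51, 7)

Double-and-add on 5 = (101)₂. Start with G = (8, 35) for the leading 1-bit.
double: tangent at (8, 35): λ = (3·8² + 3)/(2·35) ≡ 49/70. 70⁻¹ ≡ 24 (mod 73) since 70·24 = 1680 ≡ 1, so λ ≡ 49·24 ≡ 8.
  x = λ² - 8 - 8 = 64 - 16 ≡ 48; y = λ·(8 - 48) - 35 ≡ 10. → (48, 10)
double: tangent at (48, 10): λ = (3·48² + 3)/(2·10) ≡ 53/20. 20⁻¹ ≡ 11 (mod 73) since 20·11 = 220 ≡ 1, so λ ≡ 53·11 ≡ 72.
  x = λ² - 48 - 48 = 5184 - 96 ≡ 51; y = λ·(48 - 51) - 10 ≡ 66. → (51, 66)
add G: (51, 66) + (8, 35). λ = (35 - 66)/(8 - 51) ≡ 42/30 mod 73. 30⁻¹ ≡ 56 (mod 73) since 30·56 = 1680 ≡ 1, so λ ≡ 16.
  x = λ² - 51 - 8 = 256 - 59 ≡ 51; y = λ·(51 - 51) - 66 ≡ 7. → (51, 7)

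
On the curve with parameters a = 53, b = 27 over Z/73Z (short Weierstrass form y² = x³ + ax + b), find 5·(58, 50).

(23, 45)

Write G = (58, 50).
Repeated addition: build up to 5G.
2G: tangent at (58, 50): λ = (3·58² + 53)/(2·50) ≡ 71/27. 27⁻¹ ≡ 46 (mod 73), so λ ≡ 71·46 ≡ 54.
  x = λ² - 58 - 58 = 2916 - 116 ≡ 26; y = λ·(58 - 26) - 50 ≡ 72. → (26, 72)
3G: (26, 72) + (58, 50). λ = (50 - 72)/(58 - 26) ≡ 51/32 mod 73. 32⁻¹ ≡ 16 (mod 73), so λ ≡ 13.
  x = λ² - 26 - 58 = 169 - 84 ≡ 12; y = λ·(26 - 12) - 72 ≡ 37. → (12, 37)
4G: (12, 37) + (58, 50). λ = (50 - 37)/(58 - 12) ≡ 13/46 mod 73. 46⁻¹ ≡ 27 (mod 73) since 46·27 = 1242 ≡ 1, so λ ≡ 59.
  x = λ² - 12 - 58 = 3481 - 70 ≡ 53; y = λ·(12 - 53) - 37 ≡ 26. → (53, 26)
5G: (53, 26) + (58, 50). λ = (50 - 26)/(58 - 53) ≡ 24/5 mod 73. 5⁻¹ ≡ 44 (mod 73) since 5·44 = 220 ≡ 1, so λ ≡ 34.
  x = λ² - 53 - 58 = 1156 - 111 ≡ 23; y = λ·(53 - 23) - 26 ≡ 45. → (23, 45)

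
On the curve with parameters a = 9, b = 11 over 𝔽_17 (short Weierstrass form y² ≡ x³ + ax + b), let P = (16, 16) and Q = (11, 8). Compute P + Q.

(16, 16) + (11, 8). λ = (8 - 16)/(11 - 16) ≡ 9/12 mod 17. 12⁻¹ ≡ 10 (mod 17) since 12·10 = 120 ≡ 1, so λ ≡ 5.
  x = λ² - 16 - 11 = 25 - 27 ≡ 15; y = λ·(16 - 15) - 16 ≡ 6. → (15, 6)

(15, 6)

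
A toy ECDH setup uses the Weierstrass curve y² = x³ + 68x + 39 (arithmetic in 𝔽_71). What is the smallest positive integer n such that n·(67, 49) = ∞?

2P: tangent at (67, 49): λ = (3·67² + 68)/(2·49) ≡ 45/27. 27⁻¹ ≡ 50 (mod 71) since 27·50 = 1350 ≡ 1, so λ ≡ 45·50 ≡ 49.
  x = λ² - 67 - 67 = 2401 - 134 ≡ 66; y = λ·(67 - 66) - 49 ≡ 0. → (66, 0)
3P: (66, 0) + (67, 49). λ = (49 - 0)/(67 - 66) ≡ 49/1 mod 71. 1⁻¹ ≡ 1 (mod 71), so λ ≡ 49.
  x = λ² - 66 - 67 = 2401 - 133 ≡ 67; y = λ·(66 - 67) - 0 ≡ 22. → (67, 22)
4P: (67, 22) + (67, 49): same x and y₁ ≡ -y₂, so the sum is ∞.
4P = ∞, so the order is 4.

4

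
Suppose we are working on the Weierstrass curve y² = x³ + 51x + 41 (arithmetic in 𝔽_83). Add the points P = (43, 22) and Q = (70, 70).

(8, 31)

(43, 22) + (70, 70). λ = (70 - 22)/(70 - 43) ≡ 48/27 mod 83. 27⁻¹ ≡ 40 (mod 83), so λ ≡ 11.
  x = λ² - 43 - 70 = 121 - 113 ≡ 8; y = λ·(43 - 8) - 22 ≡ 31. → (8, 31)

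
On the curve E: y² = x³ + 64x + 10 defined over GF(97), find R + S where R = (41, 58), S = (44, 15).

(41, 58) + (44, 15). λ = (15 - 58)/(44 - 41) ≡ 54/3 mod 97. 3⁻¹ ≡ 65 (mod 97), so λ ≡ 18.
  x = λ² - 41 - 44 = 324 - 85 ≡ 45; y = λ·(41 - 45) - 58 ≡ 64. → (45, 64)

(45, 64)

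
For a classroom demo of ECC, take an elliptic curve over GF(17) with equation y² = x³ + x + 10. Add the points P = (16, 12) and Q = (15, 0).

(11, 14)

(16, 12) + (15, 0). λ = (0 - 12)/(15 - 16) ≡ 5/16 mod 17. 16⁻¹ ≡ 16 (mod 17) since 16·16 = 256 ≡ 1, so λ ≡ 12.
  x = λ² - 16 - 15 = 144 - 31 ≡ 11; y = λ·(16 - 11) - 12 ≡ 14. → (11, 14)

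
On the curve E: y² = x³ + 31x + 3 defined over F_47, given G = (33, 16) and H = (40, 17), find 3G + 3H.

First 3G:
Repeated addition: build up to 3G.
2G: tangent at (33, 16): λ = (3·33² + 31)/(2·16) ≡ 8/32. 32⁻¹ ≡ 25 (mod 47) since 32·25 = 800 ≡ 1, so λ ≡ 8·25 ≡ 12.
  x = λ² - 33 - 33 = 144 - 66 ≡ 31; y = λ·(33 - 31) - 16 ≡ 8. → (31, 8)
3G: (31, 8) + (33, 16). λ = (16 - 8)/(33 - 31) ≡ 8/2 mod 47. 2⁻¹ ≡ 24 (mod 47), so λ ≡ 4.
  x = λ² - 31 - 33 = 16 - 64 ≡ 46; y = λ·(31 - 46) - 8 ≡ 26. → (46, 26)
3G = (46, 26).
Next 3H:
Repeated addition: build up to 3H.
2H: tangent at (40, 17): λ = (3·40² + 31)/(2·17) ≡ 37/34. 34⁻¹ ≡ 18 (mod 47), so λ ≡ 37·18 ≡ 8.
  x = λ² - 40 - 40 = 64 - 80 ≡ 31; y = λ·(40 - 31) - 17 ≡ 8. → (31, 8)
3H: (31, 8) + (40, 17). λ = (17 - 8)/(40 - 31) ≡ 9/9 mod 47. 9⁻¹ ≡ 21 (mod 47), so λ ≡ 1.
  x = λ² - 31 - 40 = 1 - 71 ≡ 24; y = λ·(31 - 24) - 8 ≡ 46. → (24, 46)
3H = (24, 46).
Finally 3G + 3H:
(46, 26) + (24, 46). λ = (46 - 26)/(24 - 46) ≡ 20/25 mod 47. 25⁻¹ ≡ 32 (mod 47), so λ ≡ 29.
  x = λ² - 46 - 24 = 841 - 70 ≡ 19; y = λ·(46 - 19) - 26 ≡ 5. → (19, 5)

(19, 5)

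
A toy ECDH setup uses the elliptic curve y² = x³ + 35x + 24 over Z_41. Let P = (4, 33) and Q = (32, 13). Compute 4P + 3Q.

First 4P:
Repeated addition: build up to 4P.
2P: tangent at (4, 33): λ = (3·4² + 35)/(2·33) ≡ 1/25. 25⁻¹ ≡ 23 (mod 41) since 25·23 = 575 ≡ 1, so λ ≡ 1·23 ≡ 23.
  x = λ² - 4 - 4 = 529 - 8 ≡ 29; y = λ·(4 - 29) - 33 ≡ 7. → (29, 7)
3P: (29, 7) + (4, 33). λ = (33 - 7)/(4 - 29) ≡ 26/16 mod 41. 16⁻¹ ≡ 18 (mod 41) since 16·18 = 288 ≡ 1, so λ ≡ 17.
  x = λ² - 29 - 4 = 289 - 33 ≡ 10; y = λ·(29 - 10) - 7 ≡ 29. → (10, 29)
4P: (10, 29) + (4, 33). λ = (33 - 29)/(4 - 10) ≡ 4/35 mod 41. 35⁻¹ ≡ 34 (mod 41), so λ ≡ 13.
  x = λ² - 10 - 4 = 169 - 14 ≡ 32; y = λ·(10 - 32) - 29 ≡ 13. → (32, 13)
4P = (32, 13).
Next 3Q:
Repeated addition: build up to 3Q.
2Q: tangent at (32, 13): λ = (3·32² + 35)/(2·13) ≡ 32/26. 26⁻¹ ≡ 30 (mod 41) since 26·30 = 780 ≡ 1, so λ ≡ 32·30 ≡ 17.
  x = λ² - 32 - 32 = 289 - 64 ≡ 20; y = λ·(32 - 20) - 13 ≡ 27. → (20, 27)
3Q: (20, 27) + (32, 13). λ = (13 - 27)/(32 - 20) ≡ 27/12 mod 41. 12⁻¹ ≡ 24 (mod 41) since 12·24 = 288 ≡ 1, so λ ≡ 33.
  x = λ² - 20 - 32 = 1089 - 52 ≡ 12; y = λ·(20 - 12) - 27 ≡ 32. → (12, 32)
3Q = (12, 32).
Finally 4P + 3Q:
(32, 13) + (12, 32). λ = (32 - 13)/(12 - 32) ≡ 19/21 mod 41. 21⁻¹ ≡ 2 (mod 41) since 21·2 = 42 ≡ 1, so λ ≡ 38.
  x = λ² - 32 - 12 = 1444 - 44 ≡ 6; y = λ·(32 - 6) - 13 ≡ 32. → (6, 32)

(6, 32)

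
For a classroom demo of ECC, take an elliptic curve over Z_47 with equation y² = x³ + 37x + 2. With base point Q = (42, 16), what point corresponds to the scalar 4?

Repeated addition: build up to 4Q.
2Q: tangent at (42, 16): λ = (3·42² + 37)/(2·16) ≡ 18/32. 32⁻¹ ≡ 25 (mod 47), so λ ≡ 18·25 ≡ 27.
  x = λ² - 42 - 42 = 729 - 84 ≡ 34; y = λ·(42 - 34) - 16 ≡ 12. → (34, 12)
3Q: (34, 12) + (42, 16). λ = (16 - 12)/(42 - 34) ≡ 4/8 mod 47. 8⁻¹ ≡ 6 (mod 47), so λ ≡ 24.
  x = λ² - 34 - 42 = 576 - 76 ≡ 30; y = λ·(34 - 30) - 12 ≡ 37. → (30, 37)
4Q: (30, 37) + (42, 16). λ = (16 - 37)/(42 - 30) ≡ 26/12 mod 47. 12⁻¹ ≡ 4 (mod 47) since 12·4 = 48 ≡ 1, so λ ≡ 10.
  x = λ² - 30 - 42 = 100 - 72 ≡ 28; y = λ·(30 - 28) - 37 ≡ 30. → (28, 30)

(28, 30)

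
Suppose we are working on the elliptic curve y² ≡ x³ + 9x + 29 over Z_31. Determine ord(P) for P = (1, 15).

2P: tangent at (1, 15): λ = (3·1² + 9)/(2·15) ≡ 12/30. 30⁻¹ ≡ 30 (mod 31), so λ ≡ 12·30 ≡ 19.
  x = λ² - 1 - 1 = 361 - 2 ≡ 18; y = λ·(1 - 18) - 15 ≡ 3. → (18, 3)
3P: (18, 3) + (1, 15). λ = (15 - 3)/(1 - 18) ≡ 12/14 mod 31. 14⁻¹ ≡ 20 (mod 31), so λ ≡ 23.
  x = λ² - 18 - 1 = 529 - 19 ≡ 14; y = λ·(18 - 14) - 3 ≡ 27. → (14, 27)
4P: (14, 27) + (1, 15). λ = (15 - 27)/(1 - 14) ≡ 19/18 mod 31. 18⁻¹ ≡ 19 (mod 31), so λ ≡ 20.
  x = λ² - 14 - 1 = 400 - 15 ≡ 13; y = λ·(14 - 13) - 27 ≡ 24. → (13, 24)
5P: (13, 24) + (1, 15). λ = (15 - 24)/(1 - 13) ≡ 22/19 mod 31. 19⁻¹ ≡ 18 (mod 31) since 19·18 = 342 ≡ 1, so λ ≡ 24.
  x = λ² - 13 - 1 = 576 - 14 ≡ 4; y = λ·(13 - 4) - 24 ≡ 6. → (4, 6)
6P: (4, 6) + (1, 15). λ = (15 - 6)/(1 - 4) ≡ 9/28 mod 31. 28⁻¹ ≡ 10 (mod 31) since 28·10 = 280 ≡ 1, so λ ≡ 28.
  x = λ² - 4 - 1 = 784 - 5 ≡ 4; y = λ·(4 - 4) - 6 ≡ 25. → (4, 25)
7P: (4, 25) + (1, 15). λ = (15 - 25)/(1 - 4) ≡ 21/28 mod 31. 28⁻¹ ≡ 10 (mod 31), so λ ≡ 24.
  x = λ² - 4 - 1 = 576 - 5 ≡ 13; y = λ·(4 - 13) - 25 ≡ 7. → (13, 7)
8P: (13, 7) + (1, 15). λ = (15 - 7)/(1 - 13) ≡ 8/19 mod 31. 19⁻¹ ≡ 18 (mod 31), so λ ≡ 20.
  x = λ² - 13 - 1 = 400 - 14 ≡ 14; y = λ·(13 - 14) - 7 ≡ 4. → (14, 4)
9P: (14, 4) + (1, 15). λ = (15 - 4)/(1 - 14) ≡ 11/18 mod 31. 18⁻¹ ≡ 19 (mod 31), so λ ≡ 23.
  x = λ² - 14 - 1 = 529 - 15 ≡ 18; y = λ·(14 - 18) - 4 ≡ 28. → (18, 28)
10P: (18, 28) + (1, 15). λ = (15 - 28)/(1 - 18) ≡ 18/14 mod 31. 14⁻¹ ≡ 20 (mod 31), so λ ≡ 19.
  x = λ² - 18 - 1 = 361 - 19 ≡ 1; y = λ·(18 - 1) - 28 ≡ 16. → (1, 16)
11P: (1, 16) + (1, 15): same x and y₁ ≡ -y₂, so the sum is 𝒪.
11P = 𝒪, so the order is 11.

11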